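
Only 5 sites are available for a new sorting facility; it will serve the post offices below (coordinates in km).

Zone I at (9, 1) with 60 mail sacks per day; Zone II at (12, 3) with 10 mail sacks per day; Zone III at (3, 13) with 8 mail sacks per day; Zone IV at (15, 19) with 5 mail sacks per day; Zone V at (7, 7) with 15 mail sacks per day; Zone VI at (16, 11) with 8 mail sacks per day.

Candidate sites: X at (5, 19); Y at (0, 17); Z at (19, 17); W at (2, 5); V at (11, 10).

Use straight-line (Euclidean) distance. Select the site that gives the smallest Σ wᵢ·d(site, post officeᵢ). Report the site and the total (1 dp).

V, total 857.3 km

Total weighted distance at each candidate:
  X (5, 19): total = 1672.9
  Y (0, 17): total = 1721.3
  Z (19, 17): total = 1730.9
  W (2, 5): total = 948.4
  V (11, 10): total = 857.3
Minimum is at V with total 857.3 km.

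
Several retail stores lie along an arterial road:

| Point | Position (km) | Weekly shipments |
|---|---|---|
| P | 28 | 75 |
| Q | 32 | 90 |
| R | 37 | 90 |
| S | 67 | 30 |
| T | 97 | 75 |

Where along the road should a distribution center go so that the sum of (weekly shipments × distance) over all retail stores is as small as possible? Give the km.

x = 37

For a sum of weighted absolute distances on a line, the optimum is the weighted median (not the mean). Total weight W = 360; half-weight = 180.
Sort by position and accumulate weight:
  km 28 (P, w=75) → cum 75
  km 32 (Q, w=90) → cum 165
  km 37 (R, w=90) → cum 255  ≥ 180 → median here
  km 67 (S, w=30) → cum 285
  km 97 (T, w=75) → cum 360
Optimal location: km 37.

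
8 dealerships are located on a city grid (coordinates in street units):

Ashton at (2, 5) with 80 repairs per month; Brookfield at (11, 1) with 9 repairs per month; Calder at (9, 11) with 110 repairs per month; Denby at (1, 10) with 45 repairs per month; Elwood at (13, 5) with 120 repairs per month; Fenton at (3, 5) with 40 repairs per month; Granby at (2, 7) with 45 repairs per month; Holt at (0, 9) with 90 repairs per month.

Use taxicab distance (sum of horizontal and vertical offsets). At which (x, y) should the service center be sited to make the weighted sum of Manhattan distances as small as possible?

(3, 7)

Manhattan distance separates: Σwᵢ(|x−xᵢ|+|y−yᵢ|) = Σwᵢ|x−xᵢ| + Σwᵢ|y−yᵢ|, so x and y are optimised independently as 1-D weighted medians.
Total weight W = 539; half = 269.5.
x-coordinate, sorted with cumulative weight:
  x=0 (Holt, w=90) cum 90
  x=1 (Denby, w=45) cum 135
  x=2 (Ashton, w=80) cum 215
  x=2 (Granby, w=45) cum 260
  x=3 (Fenton, w=40) cum 300  ← median
  x=9 (Calder, w=110) cum 410
  x=11 (Brookfield, w=9) cum 419
  x=13 (Elwood, w=120) cum 539
⇒ x* = 3
y-coordinate, sorted with cumulative weight:
  y=1 (Brookfield, w=9) cum 9
  y=5 (Ashton, w=80) cum 89
  y=5 (Elwood, w=120) cum 209
  y=5 (Fenton, w=40) cum 249
  y=7 (Granby, w=45) cum 294  ← median
  y=9 (Holt, w=90) cum 384
  y=10 (Denby, w=45) cum 429
  y=11 (Calder, w=110) cum 539
⇒ y* = 7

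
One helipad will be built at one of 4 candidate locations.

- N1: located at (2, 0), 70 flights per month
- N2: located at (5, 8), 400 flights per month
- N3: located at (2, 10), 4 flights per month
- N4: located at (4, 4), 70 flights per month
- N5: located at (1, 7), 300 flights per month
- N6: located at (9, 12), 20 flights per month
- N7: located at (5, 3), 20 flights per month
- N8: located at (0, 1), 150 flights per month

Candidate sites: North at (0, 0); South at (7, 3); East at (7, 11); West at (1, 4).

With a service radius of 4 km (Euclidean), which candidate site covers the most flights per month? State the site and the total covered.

Coverage radius r = 4 km; a point is covered iff (Δx)²+(Δy)² ≤ 4² = 16.
  North (0, 0): covers {N1, N8} → 220
  South (7, 3): covers {N4, N7} → 90
  East (7, 11): covers {N2, N6} → 420
  West (1, 4): covers {N4, N5, N8} → 520
Maximum coverage at West: 520 flights per month.

West, covering 520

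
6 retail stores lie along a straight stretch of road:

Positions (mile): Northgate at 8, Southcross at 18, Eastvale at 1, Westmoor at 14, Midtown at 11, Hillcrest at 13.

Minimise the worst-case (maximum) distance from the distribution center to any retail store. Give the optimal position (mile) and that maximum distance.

The 1-center on a line is the midpoint of the two extreme points: leftmost at 1, rightmost at 18.
Optimal location = (1 + 18)/2 = 9.5; maximum distance = (18 − 1)/2 = 8.5.

location 9.5, max distance 8.5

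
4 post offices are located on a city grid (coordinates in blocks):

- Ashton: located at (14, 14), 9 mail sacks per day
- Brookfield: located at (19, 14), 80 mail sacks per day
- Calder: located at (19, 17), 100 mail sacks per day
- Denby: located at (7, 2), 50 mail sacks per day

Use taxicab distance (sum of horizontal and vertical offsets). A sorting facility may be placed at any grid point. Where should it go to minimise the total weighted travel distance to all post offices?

Manhattan distance separates: Σwᵢ(|x−xᵢ|+|y−yᵢ|) = Σwᵢ|x−xᵢ| + Σwᵢ|y−yᵢ|, so x and y are optimised independently as 1-D weighted medians.
Total weight W = 239; half = 119.5.
x-coordinate, sorted with cumulative weight:
  x=7 (Denby, w=50) cum 50
  x=14 (Ashton, w=9) cum 59
  x=19 (Brookfield, w=80) cum 139  ← median
  x=19 (Calder, w=100) cum 239
⇒ x* = 19
y-coordinate, sorted with cumulative weight:
  y=2 (Denby, w=50) cum 50
  y=14 (Ashton, w=9) cum 59
  y=14 (Brookfield, w=80) cum 139  ← median
  y=17 (Calder, w=100) cum 239
⇒ y* = 14

(19, 14)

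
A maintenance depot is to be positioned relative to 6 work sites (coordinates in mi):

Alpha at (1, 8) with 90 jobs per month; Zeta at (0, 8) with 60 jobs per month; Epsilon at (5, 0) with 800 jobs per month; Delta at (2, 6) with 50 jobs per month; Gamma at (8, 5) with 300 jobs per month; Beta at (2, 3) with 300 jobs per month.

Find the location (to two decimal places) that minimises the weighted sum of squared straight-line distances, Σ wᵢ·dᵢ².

(4.49, 2.44)

The minimiser of Σwᵢ‖p−pᵢ‖² is the weighted centroid p* = (Σwᵢpᵢ)/(Σwᵢ).
Σwᵢ = 1600.
Σwᵢxᵢ = 90·1 + 60·0 + 800·5 + 50·2 + 300·8 + 300·2 = 7190.
Σwᵢyᵢ = 90·8 + 60·8 + 800·0 + 50·6 + 300·5 + 300·3 = 3900.
x* = 7190/1600 = 4.49, y* = 3900/1600 = 2.44.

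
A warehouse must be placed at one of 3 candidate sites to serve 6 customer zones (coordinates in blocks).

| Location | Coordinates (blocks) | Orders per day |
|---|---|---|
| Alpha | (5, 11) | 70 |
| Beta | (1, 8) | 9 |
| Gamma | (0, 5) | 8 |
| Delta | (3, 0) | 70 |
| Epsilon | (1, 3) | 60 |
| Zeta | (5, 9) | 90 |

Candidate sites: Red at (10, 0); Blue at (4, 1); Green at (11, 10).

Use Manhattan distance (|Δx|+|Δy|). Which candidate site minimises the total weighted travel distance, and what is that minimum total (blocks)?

Blue, total 2174 blocks

Total weighted distance at each candidate:
  Red (10, 0): total = 3863
  Blue (4, 1): total = 2174
  Green (11, 10): total = 3636
Minimum is at Blue with total 2174 blocks.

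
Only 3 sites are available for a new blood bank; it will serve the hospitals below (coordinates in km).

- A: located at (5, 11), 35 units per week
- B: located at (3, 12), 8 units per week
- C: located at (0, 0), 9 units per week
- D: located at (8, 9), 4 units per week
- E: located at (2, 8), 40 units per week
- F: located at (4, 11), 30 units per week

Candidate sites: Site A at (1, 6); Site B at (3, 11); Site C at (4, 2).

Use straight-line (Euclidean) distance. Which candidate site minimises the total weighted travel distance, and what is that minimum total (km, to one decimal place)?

Site B, total 358.6 km

Total weighted distance at each candidate:
  Site A (1, 6): total = 624.3
  Site B (3, 11): total = 358.6
  Site C (4, 2): total = 992.8
Minimum is at Site B with total 358.6 km.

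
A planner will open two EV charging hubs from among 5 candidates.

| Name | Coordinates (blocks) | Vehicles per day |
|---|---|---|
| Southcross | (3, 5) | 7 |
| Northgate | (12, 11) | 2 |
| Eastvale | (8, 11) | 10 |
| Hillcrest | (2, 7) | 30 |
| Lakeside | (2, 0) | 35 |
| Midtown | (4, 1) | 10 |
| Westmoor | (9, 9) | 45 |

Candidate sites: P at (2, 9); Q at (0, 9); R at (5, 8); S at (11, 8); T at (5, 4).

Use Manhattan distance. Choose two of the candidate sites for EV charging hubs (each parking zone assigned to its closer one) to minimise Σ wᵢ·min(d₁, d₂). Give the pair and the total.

Evaluate every pair (each demand assigned to the nearer of the two):
  {S, T}: total = 689
  {P, S}: total = 713
  {R, T}: total = 731
  {P, T}: total = 785
  {P, R}: total = 795
  {R, S}: total = 823
  {Q, S}: total = 877
  {Q, R}: total = 925
  {P, Q}: total = 929
  {Q, T}: total = 959
Best pair: {S, T} with total 689.

{S, T}, total 689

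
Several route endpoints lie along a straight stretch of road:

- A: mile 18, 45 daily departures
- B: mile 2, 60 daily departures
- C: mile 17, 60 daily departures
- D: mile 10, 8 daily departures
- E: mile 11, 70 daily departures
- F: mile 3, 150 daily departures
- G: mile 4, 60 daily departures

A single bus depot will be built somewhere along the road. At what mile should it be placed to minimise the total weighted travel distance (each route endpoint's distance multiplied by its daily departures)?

For a sum of weighted absolute distances on a line, the optimum is the weighted median (not the mean). Total weight W = 453; half-weight = 226.5.
Sort by position and accumulate weight:
  mile 2 (B, w=60) → cum 60
  mile 3 (F, w=150) → cum 210
  mile 4 (G, w=60) → cum 270  ≥ 226.5 → median here
  mile 10 (D, w=8) → cum 278
  mile 11 (E, w=70) → cum 348
  mile 17 (C, w=60) → cum 408
  mile 18 (A, w=45) → cum 453
Optimal location: mile 4.

x = 4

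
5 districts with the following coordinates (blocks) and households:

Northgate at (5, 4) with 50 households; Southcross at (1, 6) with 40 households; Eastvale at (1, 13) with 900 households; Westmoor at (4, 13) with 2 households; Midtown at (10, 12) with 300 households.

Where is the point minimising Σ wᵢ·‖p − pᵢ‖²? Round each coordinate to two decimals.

(3.25, 12.20)

The minimiser of Σwᵢ‖p−pᵢ‖² is the weighted centroid p* = (Σwᵢpᵢ)/(Σwᵢ).
Σwᵢ = 1292.
Σwᵢxᵢ = 50·5 + 40·1 + 900·1 + 2·4 + 300·10 = 4198.
Σwᵢyᵢ = 50·4 + 40·6 + 900·13 + 2·13 + 300·12 = 15766.
x* = 4198/1292 = 3.25, y* = 15766/1292 = 12.20.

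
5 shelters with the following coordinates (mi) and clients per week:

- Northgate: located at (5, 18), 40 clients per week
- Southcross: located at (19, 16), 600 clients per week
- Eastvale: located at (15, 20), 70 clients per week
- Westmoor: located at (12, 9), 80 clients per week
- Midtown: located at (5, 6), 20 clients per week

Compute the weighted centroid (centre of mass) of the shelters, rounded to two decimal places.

The minimiser of Σwᵢ‖p−pᵢ‖² is the weighted centroid p* = (Σwᵢpᵢ)/(Σwᵢ).
Σwᵢ = 810.
Σwᵢxᵢ = 40·5 + 600·19 + 70·15 + 80·12 + 20·5 = 13710.
Σwᵢyᵢ = 40·18 + 600·16 + 70·20 + 80·9 + 20·6 = 12560.
x* = 13710/810 = 16.93, y* = 12560/810 = 15.51.

(16.93, 15.51)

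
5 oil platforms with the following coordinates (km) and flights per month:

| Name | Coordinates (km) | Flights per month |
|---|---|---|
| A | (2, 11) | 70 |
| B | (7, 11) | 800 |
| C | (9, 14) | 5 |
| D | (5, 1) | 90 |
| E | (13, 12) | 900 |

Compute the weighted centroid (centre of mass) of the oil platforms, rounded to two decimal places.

(9.62, 11.01)

The minimiser of Σwᵢ‖p−pᵢ‖² is the weighted centroid p* = (Σwᵢpᵢ)/(Σwᵢ).
Σwᵢ = 1865.
Σwᵢxᵢ = 70·2 + 800·7 + 5·9 + 90·5 + 900·13 = 17935.
Σwᵢyᵢ = 70·11 + 800·11 + 5·14 + 90·1 + 900·12 = 20530.
x* = 17935/1865 = 9.62, y* = 20530/1865 = 11.01.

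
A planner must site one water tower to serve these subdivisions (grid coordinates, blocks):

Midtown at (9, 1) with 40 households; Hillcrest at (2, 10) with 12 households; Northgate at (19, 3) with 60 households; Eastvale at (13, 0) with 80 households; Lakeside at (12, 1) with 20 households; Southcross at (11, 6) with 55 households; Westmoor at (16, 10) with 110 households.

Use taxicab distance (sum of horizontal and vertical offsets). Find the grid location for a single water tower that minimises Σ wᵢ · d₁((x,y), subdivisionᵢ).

(13, 3)

Manhattan distance separates: Σwᵢ(|x−xᵢ|+|y−yᵢ|) = Σwᵢ|x−xᵢ| + Σwᵢ|y−yᵢ|, so x and y are optimised independently as 1-D weighted medians.
Total weight W = 377; half = 188.5.
x-coordinate, sorted with cumulative weight:
  x=2 (Hillcrest, w=12) cum 12
  x=9 (Midtown, w=40) cum 52
  x=11 (Southcross, w=55) cum 107
  x=12 (Lakeside, w=20) cum 127
  x=13 (Eastvale, w=80) cum 207  ← median
  x=16 (Westmoor, w=110) cum 317
  x=19 (Northgate, w=60) cum 377
⇒ x* = 13
y-coordinate, sorted with cumulative weight:
  y=0 (Eastvale, w=80) cum 80
  y=1 (Midtown, w=40) cum 120
  y=1 (Lakeside, w=20) cum 140
  y=3 (Northgate, w=60) cum 200  ← median
  y=6 (Southcross, w=55) cum 255
  y=10 (Hillcrest, w=12) cum 267
  y=10 (Westmoor, w=110) cum 377
⇒ y* = 3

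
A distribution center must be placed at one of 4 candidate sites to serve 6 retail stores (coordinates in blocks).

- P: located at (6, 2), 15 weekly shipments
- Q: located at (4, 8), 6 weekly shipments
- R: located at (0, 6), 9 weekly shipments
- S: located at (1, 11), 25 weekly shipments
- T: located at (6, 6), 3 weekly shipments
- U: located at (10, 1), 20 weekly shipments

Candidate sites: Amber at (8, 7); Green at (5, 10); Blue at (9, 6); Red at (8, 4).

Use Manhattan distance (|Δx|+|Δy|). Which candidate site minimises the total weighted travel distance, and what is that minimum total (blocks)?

Green, total 654 blocks

Total weighted distance at each candidate:
  Amber (8, 7): total = 660
  Green (5, 10): total = 654
  Blue (9, 6): total = 682
  Red (8, 4): total = 660
Minimum is at Green with total 654 blocks.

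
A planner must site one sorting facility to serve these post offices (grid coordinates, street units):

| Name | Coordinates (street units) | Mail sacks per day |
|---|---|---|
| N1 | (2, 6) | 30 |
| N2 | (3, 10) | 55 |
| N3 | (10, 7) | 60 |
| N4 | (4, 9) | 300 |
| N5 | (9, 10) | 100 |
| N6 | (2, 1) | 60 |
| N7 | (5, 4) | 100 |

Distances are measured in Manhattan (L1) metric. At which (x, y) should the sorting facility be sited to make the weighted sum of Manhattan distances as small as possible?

(4, 9)

Manhattan distance separates: Σwᵢ(|x−xᵢ|+|y−yᵢ|) = Σwᵢ|x−xᵢ| + Σwᵢ|y−yᵢ|, so x and y are optimised independently as 1-D weighted medians.
Total weight W = 705; half = 352.5.
x-coordinate, sorted with cumulative weight:
  x=2 (N1, w=30) cum 30
  x=2 (N6, w=60) cum 90
  x=3 (N2, w=55) cum 145
  x=4 (N4, w=300) cum 445  ← median
  x=5 (N7, w=100) cum 545
  x=9 (N5, w=100) cum 645
  x=10 (N3, w=60) cum 705
⇒ x* = 4
y-coordinate, sorted with cumulative weight:
  y=1 (N6, w=60) cum 60
  y=4 (N7, w=100) cum 160
  y=6 (N1, w=30) cum 190
  y=7 (N3, w=60) cum 250
  y=9 (N4, w=300) cum 550  ← median
  y=10 (N2, w=55) cum 605
  y=10 (N5, w=100) cum 705
⇒ y* = 9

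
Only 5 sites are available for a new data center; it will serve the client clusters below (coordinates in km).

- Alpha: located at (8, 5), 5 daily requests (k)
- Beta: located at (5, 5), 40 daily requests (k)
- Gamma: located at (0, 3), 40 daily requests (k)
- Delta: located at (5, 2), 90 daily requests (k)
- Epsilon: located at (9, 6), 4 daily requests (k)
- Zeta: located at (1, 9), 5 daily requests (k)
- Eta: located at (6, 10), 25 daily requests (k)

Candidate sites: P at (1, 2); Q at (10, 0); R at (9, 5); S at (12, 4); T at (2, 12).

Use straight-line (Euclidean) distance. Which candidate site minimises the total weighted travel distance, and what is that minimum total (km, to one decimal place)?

P, total 961.3 km

Total weighted distance at each candidate:
  P (1, 2): total = 961.3
  Q (10, 0): total = 1569.3
  R (9, 5): total = 1178.3
  S (12, 4): total = 1727.3
  T (2, 12): total = 1823.6
Minimum is at P with total 961.3 km.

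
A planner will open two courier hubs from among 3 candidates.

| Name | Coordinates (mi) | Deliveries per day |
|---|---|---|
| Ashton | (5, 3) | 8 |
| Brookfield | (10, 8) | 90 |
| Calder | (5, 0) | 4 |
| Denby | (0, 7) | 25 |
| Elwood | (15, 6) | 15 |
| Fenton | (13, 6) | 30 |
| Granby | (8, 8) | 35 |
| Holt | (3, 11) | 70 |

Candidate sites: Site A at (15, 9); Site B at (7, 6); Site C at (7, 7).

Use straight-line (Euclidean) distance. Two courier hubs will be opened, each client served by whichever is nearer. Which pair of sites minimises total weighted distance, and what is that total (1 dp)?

Evaluate every pair (each demand assigned to the nearer of the two):
  {Site A, Site C}: total = 1123.1
  {Site A, Site B}: total = 1235.1
  {Site B, Site C}: total = 1259.2
Best pair: {Site A, Site C} with total 1123.1.

{Site A, Site C}, total 1123.1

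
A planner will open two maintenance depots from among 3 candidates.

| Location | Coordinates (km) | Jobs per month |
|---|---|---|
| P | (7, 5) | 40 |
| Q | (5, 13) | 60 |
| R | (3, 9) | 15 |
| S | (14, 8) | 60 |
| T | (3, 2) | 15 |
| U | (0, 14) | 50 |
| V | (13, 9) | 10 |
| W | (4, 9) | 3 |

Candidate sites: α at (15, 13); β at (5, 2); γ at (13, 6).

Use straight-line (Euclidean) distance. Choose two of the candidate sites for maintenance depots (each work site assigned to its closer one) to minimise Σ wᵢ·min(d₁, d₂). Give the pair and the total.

Evaluate every pair (each demand assigned to the nearer of the two):
  {β, γ}: total = 1756.6
  {α, β}: total = 1905.3
  {α, γ}: total = 2105.8
Best pair: {β, γ} with total 1756.6.

{β, γ}, total 1756.6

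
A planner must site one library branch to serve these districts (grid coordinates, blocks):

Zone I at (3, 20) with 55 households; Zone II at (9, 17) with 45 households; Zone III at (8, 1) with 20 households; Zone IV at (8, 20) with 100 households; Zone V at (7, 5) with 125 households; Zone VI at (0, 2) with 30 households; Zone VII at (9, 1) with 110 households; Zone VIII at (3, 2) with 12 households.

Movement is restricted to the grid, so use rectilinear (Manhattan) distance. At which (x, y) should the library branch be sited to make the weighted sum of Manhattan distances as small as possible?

Manhattan distance separates: Σwᵢ(|x−xᵢ|+|y−yᵢ|) = Σwᵢ|x−xᵢ| + Σwᵢ|y−yᵢ|, so x and y are optimised independently as 1-D weighted medians.
Total weight W = 497; half = 248.5.
x-coordinate, sorted with cumulative weight:
  x=0 (Zone VI, w=30) cum 30
  x=3 (Zone I, w=55) cum 85
  x=3 (Zone VIII, w=12) cum 97
  x=7 (Zone V, w=125) cum 222
  x=8 (Zone III, w=20) cum 242
  x=8 (Zone IV, w=100) cum 342  ← median
  x=9 (Zone II, w=45) cum 387
  x=9 (Zone VII, w=110) cum 497
⇒ x* = 8
y-coordinate, sorted with cumulative weight:
  y=1 (Zone III, w=20) cum 20
  y=1 (Zone VII, w=110) cum 130
  y=2 (Zone VI, w=30) cum 160
  y=2 (Zone VIII, w=12) cum 172
  y=5 (Zone V, w=125) cum 297  ← median
  y=17 (Zone II, w=45) cum 342
  y=20 (Zone I, w=55) cum 397
  y=20 (Zone IV, w=100) cum 497
⇒ y* = 5

(8, 5)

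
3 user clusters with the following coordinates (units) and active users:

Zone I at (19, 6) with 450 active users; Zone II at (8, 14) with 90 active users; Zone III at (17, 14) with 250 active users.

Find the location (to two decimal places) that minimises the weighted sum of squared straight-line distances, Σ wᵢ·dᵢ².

The minimiser of Σwᵢ‖p−pᵢ‖² is the weighted centroid p* = (Σwᵢpᵢ)/(Σwᵢ).
Σwᵢ = 790.
Σwᵢxᵢ = 450·19 + 90·8 + 250·17 = 13520.
Σwᵢyᵢ = 450·6 + 90·14 + 250·14 = 7460.
x* = 13520/790 = 17.11, y* = 7460/790 = 9.44.

(17.11, 9.44)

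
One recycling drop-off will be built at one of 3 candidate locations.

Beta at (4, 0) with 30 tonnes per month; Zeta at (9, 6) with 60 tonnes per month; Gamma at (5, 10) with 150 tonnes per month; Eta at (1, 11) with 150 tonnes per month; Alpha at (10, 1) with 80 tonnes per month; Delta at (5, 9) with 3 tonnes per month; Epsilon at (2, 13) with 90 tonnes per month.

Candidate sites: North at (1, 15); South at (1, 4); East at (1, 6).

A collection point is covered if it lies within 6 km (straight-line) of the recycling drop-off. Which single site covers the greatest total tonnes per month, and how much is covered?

Coverage radius r = 6 km; a point is covered iff (Δx)²+(Δy)² ≤ 6² = 36.
  North (1, 15): covers {Eta, Epsilon} → 240
  South (1, 4): covers {Beta} → 30
  East (1, 6): covers {Gamma, Eta, Delta} → 303
Maximum coverage at East: 303 tonnes per month.

East, covering 303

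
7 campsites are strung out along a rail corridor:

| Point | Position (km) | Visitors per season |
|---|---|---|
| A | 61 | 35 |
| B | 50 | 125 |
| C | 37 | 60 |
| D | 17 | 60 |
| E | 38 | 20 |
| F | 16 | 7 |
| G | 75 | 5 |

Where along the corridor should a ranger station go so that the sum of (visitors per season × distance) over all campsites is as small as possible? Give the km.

For a sum of weighted absolute distances on a line, the optimum is the weighted median (not the mean). Total weight W = 312; half-weight = 156.
Sort by position and accumulate weight:
  km 16 (F, w=7) → cum 7
  km 17 (D, w=60) → cum 67
  km 37 (C, w=60) → cum 127
  km 38 (E, w=20) → cum 147
  km 50 (B, w=125) → cum 272  ≥ 156 → median here
  km 61 (A, w=35) → cum 307
  km 75 (G, w=5) → cum 312
Optimal location: km 50.

x = 50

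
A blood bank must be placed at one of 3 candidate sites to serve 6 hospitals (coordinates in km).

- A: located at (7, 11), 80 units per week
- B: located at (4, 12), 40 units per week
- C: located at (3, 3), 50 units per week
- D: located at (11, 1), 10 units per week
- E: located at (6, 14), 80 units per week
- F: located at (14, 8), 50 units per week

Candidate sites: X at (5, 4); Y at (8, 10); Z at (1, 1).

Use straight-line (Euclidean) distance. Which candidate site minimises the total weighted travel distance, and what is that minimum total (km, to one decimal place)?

Total weighted distance at each candidate:
  X (5, 4): total = 2380.2
  Y (8, 10): total = 1491.0
  Z (1, 1): total = 3483.0
Minimum is at Y with total 1491.0 km.

Y, total 1491.0 km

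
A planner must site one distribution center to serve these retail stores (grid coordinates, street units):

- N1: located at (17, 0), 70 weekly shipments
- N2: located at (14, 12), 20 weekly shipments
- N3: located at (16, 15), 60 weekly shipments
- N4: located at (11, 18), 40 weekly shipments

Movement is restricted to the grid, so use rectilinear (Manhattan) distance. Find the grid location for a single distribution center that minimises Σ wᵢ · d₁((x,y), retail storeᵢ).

Manhattan distance separates: Σwᵢ(|x−xᵢ|+|y−yᵢ|) = Σwᵢ|x−xᵢ| + Σwᵢ|y−yᵢ|, so x and y are optimised independently as 1-D weighted medians.
Total weight W = 190; half = 95.
x-coordinate, sorted with cumulative weight:
  x=11 (N4, w=40) cum 40
  x=14 (N2, w=20) cum 60
  x=16 (N3, w=60) cum 120  ← median
  x=17 (N1, w=70) cum 190
⇒ x* = 16
y-coordinate, sorted with cumulative weight:
  y=0 (N1, w=70) cum 70
  y=12 (N2, w=20) cum 90
  y=15 (N3, w=60) cum 150  ← median
  y=18 (N4, w=40) cum 190
⇒ y* = 15

(16, 15)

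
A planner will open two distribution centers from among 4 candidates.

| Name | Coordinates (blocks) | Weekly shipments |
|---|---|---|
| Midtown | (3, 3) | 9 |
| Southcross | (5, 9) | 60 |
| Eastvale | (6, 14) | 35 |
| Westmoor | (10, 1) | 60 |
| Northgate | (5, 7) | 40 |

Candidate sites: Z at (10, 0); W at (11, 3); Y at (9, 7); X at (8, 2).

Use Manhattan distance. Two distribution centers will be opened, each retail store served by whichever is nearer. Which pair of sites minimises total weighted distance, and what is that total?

Evaluate every pair (each demand assigned to the nearer of the two):
  {Z, Y}: total = 1020
  {Y, X}: total = 1104
  {W, Y}: total = 1122
  {Z, X}: total = 1524
  {W, X}: total = 1644
  {Z, W}: total = 1812
Best pair: {Z, Y} with total 1020.

{Z, Y}, total 1020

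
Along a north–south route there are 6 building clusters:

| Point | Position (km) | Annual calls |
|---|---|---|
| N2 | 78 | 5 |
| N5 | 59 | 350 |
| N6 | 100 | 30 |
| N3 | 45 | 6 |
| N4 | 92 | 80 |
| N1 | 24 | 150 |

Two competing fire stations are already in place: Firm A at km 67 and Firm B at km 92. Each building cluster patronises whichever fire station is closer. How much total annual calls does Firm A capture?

511

The indifferent point is the midpoint (67+92)/2 = 79.5; building clusters left of it (closer to Firm A at 67) go to Firm A, those right go to Firm B.
  N1 at 24 (w=150) → Firm A
  N3 at 45 (w=6) → Firm A
  N5 at 59 (w=350) → Firm A
  N2 at 78 (w=5) → Firm A
  N4 at 92 (w=80) → Firm B
  N6 at 100 (w=30) → Firm B
Firm A captures 511; Firm B captures 110.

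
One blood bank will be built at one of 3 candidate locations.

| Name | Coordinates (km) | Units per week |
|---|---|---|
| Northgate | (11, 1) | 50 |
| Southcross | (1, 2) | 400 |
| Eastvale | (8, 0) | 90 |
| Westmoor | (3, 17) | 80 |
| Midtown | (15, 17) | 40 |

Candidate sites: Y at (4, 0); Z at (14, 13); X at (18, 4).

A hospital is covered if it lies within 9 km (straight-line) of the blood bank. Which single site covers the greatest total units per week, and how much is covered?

Coverage radius r = 9 km; a point is covered iff (Δx)²+(Δy)² ≤ 9² = 81.
  Y (4, 0): covers {Northgate, Southcross, Eastvale} → 540
  Z (14, 13): covers {Midtown} → 40
  X (18, 4): covers {Northgate} → 50
Maximum coverage at Y: 540 units per week.

Y, covering 540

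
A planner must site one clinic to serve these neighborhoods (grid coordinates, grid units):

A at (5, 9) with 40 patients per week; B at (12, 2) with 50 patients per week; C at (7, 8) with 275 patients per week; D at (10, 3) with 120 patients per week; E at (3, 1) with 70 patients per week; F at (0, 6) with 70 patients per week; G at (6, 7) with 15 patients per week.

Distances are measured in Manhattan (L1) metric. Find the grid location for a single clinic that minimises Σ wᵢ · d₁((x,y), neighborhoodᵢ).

Manhattan distance separates: Σwᵢ(|x−xᵢ|+|y−yᵢ|) = Σwᵢ|x−xᵢ| + Σwᵢ|y−yᵢ|, so x and y are optimised independently as 1-D weighted medians.
Total weight W = 640; half = 320.
x-coordinate, sorted with cumulative weight:
  x=0 (F, w=70) cum 70
  x=3 (E, w=70) cum 140
  x=5 (A, w=40) cum 180
  x=6 (G, w=15) cum 195
  x=7 (C, w=275) cum 470  ← median
  x=10 (D, w=120) cum 590
  x=12 (B, w=50) cum 640
⇒ x* = 7
y-coordinate, sorted with cumulative weight:
  y=1 (E, w=70) cum 70
  y=2 (B, w=50) cum 120
  y=3 (D, w=120) cum 240
  y=6 (F, w=70) cum 310
  y=7 (G, w=15) cum 325  ← median
  y=8 (C, w=275) cum 600
  y=9 (A, w=40) cum 640
⇒ y* = 7

(7, 7)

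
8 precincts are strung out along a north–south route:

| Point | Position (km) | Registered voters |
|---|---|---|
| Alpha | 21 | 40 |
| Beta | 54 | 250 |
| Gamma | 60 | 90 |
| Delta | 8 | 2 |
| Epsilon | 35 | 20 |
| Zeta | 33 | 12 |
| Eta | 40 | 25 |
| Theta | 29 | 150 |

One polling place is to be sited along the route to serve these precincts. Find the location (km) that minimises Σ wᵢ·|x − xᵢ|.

x = 54

For a sum of weighted absolute distances on a line, the optimum is the weighted median (not the mean). Total weight W = 589; half-weight = 294.5.
Sort by position and accumulate weight:
  km 8 (Delta, w=2) → cum 2
  km 21 (Alpha, w=40) → cum 42
  km 29 (Theta, w=150) → cum 192
  km 33 (Zeta, w=12) → cum 204
  km 35 (Epsilon, w=20) → cum 224
  km 40 (Eta, w=25) → cum 249
  km 54 (Beta, w=250) → cum 499  ≥ 294.5 → median here
  km 60 (Gamma, w=90) → cum 589
Optimal location: km 54.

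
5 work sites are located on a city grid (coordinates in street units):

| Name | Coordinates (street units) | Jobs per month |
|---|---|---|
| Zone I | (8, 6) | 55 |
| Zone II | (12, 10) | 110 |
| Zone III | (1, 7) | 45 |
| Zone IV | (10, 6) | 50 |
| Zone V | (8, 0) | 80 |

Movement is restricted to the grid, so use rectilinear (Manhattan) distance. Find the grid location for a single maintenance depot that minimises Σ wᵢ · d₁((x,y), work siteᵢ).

Manhattan distance separates: Σwᵢ(|x−xᵢ|+|y−yᵢ|) = Σwᵢ|x−xᵢ| + Σwᵢ|y−yᵢ|, so x and y are optimised independently as 1-D weighted medians.
Total weight W = 340; half = 170.
x-coordinate, sorted with cumulative weight:
  x=1 (Zone III, w=45) cum 45
  x=8 (Zone I, w=55) cum 100
  x=8 (Zone V, w=80) cum 180  ← median
  x=10 (Zone IV, w=50) cum 230
  x=12 (Zone II, w=110) cum 340
⇒ x* = 8
y-coordinate, sorted with cumulative weight:
  y=0 (Zone V, w=80) cum 80
  y=6 (Zone I, w=55) cum 135
  y=6 (Zone IV, w=50) cum 185  ← median
  y=7 (Zone III, w=45) cum 230
  y=10 (Zone II, w=110) cum 340
⇒ y* = 6

(8, 6)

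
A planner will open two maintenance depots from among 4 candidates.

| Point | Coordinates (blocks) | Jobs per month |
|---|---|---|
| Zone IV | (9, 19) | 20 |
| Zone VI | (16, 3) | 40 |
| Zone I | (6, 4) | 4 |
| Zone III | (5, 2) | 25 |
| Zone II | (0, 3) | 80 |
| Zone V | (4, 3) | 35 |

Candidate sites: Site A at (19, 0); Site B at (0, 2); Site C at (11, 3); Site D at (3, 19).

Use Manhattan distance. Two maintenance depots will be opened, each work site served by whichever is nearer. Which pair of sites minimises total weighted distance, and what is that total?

Evaluate every pair (each demand assigned to the nearer of the two):
  {Site B, Site C}: total = 964
  {Site A, Site B}: total = 1172
  {Site B, Site D}: total = 1212
  {Site C, Site D}: total = 1644
  {Site A, Site C}: total = 1884
  {Site A, Site D}: total = 2943
Best pair: {Site B, Site C} with total 964.

{Site B, Site C}, total 964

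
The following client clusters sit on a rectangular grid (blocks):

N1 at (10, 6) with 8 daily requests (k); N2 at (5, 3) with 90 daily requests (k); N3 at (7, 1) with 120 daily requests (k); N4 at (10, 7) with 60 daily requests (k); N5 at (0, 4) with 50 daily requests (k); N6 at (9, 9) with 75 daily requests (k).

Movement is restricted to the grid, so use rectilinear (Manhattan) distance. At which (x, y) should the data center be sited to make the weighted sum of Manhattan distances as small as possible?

Manhattan distance separates: Σwᵢ(|x−xᵢ|+|y−yᵢ|) = Σwᵢ|x−xᵢ| + Σwᵢ|y−yᵢ|, so x and y are optimised independently as 1-D weighted medians.
Total weight W = 403; half = 201.5.
x-coordinate, sorted with cumulative weight:
  x=0 (N5, w=50) cum 50
  x=5 (N2, w=90) cum 140
  x=7 (N3, w=120) cum 260  ← median
  x=9 (N6, w=75) cum 335
  x=10 (N1, w=8) cum 343
  x=10 (N4, w=60) cum 403
⇒ x* = 7
y-coordinate, sorted with cumulative weight:
  y=1 (N3, w=120) cum 120
  y=3 (N2, w=90) cum 210  ← median
  y=4 (N5, w=50) cum 260
  y=6 (N1, w=8) cum 268
  y=7 (N4, w=60) cum 328
  y=9 (N6, w=75) cum 403
⇒ y* = 3

(7, 3)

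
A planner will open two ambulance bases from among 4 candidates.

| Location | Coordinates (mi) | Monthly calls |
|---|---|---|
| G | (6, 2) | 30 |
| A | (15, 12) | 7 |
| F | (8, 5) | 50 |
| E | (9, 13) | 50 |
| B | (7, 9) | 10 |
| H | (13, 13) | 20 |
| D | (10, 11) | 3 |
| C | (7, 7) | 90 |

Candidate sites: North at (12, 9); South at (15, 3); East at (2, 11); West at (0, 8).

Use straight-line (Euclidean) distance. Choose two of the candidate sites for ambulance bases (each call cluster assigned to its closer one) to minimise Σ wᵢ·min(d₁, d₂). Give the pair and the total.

{North, West}, total 1442.7

Evaluate every pair (each demand assigned to the nearer of the two):
  {North, West}: total = 1442.7
  {North, South}: total = 1459.8
  {North, East}: total = 1464.7
  {South, East}: total = 1920.8
  {East, West}: total = 2011.8
  {South, West}: total = 2135.7
Best pair: {North, West} with total 1442.7.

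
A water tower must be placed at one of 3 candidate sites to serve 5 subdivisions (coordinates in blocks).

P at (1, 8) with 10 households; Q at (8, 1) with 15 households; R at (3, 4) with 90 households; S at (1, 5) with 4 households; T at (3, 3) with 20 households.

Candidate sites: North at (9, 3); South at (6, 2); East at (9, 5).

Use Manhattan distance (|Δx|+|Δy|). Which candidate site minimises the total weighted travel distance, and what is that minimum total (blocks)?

South, total 717 blocks

Total weighted distance at each candidate:
  North (9, 3): total = 965
  South (6, 2): total = 717
  East (9, 5): total = 1007
Minimum is at South with total 717 blocks.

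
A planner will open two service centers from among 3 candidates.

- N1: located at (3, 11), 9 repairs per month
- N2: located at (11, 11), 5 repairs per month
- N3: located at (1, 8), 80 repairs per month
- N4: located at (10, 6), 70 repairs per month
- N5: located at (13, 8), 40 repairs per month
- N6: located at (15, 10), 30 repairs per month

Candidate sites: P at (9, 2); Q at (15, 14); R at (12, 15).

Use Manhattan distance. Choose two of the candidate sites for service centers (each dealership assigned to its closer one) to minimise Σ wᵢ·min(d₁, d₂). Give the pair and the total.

Evaluate every pair (each demand assigned to the nearer of the two):
  {P, Q}: total = 2080
  {P, R}: total = 2172
  {Q, R}: total = 2792
Best pair: {P, Q} with total 2080.

{P, Q}, total 2080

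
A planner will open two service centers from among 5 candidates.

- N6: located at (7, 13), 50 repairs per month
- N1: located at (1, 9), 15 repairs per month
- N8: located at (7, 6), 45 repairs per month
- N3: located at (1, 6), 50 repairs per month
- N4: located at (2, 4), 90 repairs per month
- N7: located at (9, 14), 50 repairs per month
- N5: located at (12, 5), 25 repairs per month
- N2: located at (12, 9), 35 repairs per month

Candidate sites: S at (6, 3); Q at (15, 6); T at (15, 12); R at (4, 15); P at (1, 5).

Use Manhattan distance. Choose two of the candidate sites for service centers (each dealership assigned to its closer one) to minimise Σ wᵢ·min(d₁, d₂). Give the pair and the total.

Evaluate every pair (each demand assigned to the nearer of the two):
  {T, P}: total = 1915
  {R, P}: total = 1920
  {Q, P}: total = 2315
  {S, R}: total = 2335
  {S, P}: total = 2340
  {S, T}: total = 2455
  {S, Q}: total = 2755
  {Q, R}: total = 3125
  {T, R}: total = 3455
  {Q, T}: total = 3825
Best pair: {T, P} with total 1915.

{T, P}, total 1915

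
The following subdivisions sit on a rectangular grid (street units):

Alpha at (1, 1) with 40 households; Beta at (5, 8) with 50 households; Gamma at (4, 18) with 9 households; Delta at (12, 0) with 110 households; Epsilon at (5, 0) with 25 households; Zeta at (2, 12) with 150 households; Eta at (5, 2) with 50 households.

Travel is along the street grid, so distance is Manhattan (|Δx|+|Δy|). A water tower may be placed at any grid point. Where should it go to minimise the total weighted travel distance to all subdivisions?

Manhattan distance separates: Σwᵢ(|x−xᵢ|+|y−yᵢ|) = Σwᵢ|x−xᵢ| + Σwᵢ|y−yᵢ|, so x and y are optimised independently as 1-D weighted medians.
Total weight W = 434; half = 217.
x-coordinate, sorted with cumulative weight:
  x=1 (Alpha, w=40) cum 40
  x=2 (Zeta, w=150) cum 190
  x=4 (Gamma, w=9) cum 199
  x=5 (Beta, w=50) cum 249  ← median
  x=5 (Epsilon, w=25) cum 274
  x=5 (Eta, w=50) cum 324
  x=12 (Delta, w=110) cum 434
⇒ x* = 5
y-coordinate, sorted with cumulative weight:
  y=0 (Delta, w=110) cum 110
  y=0 (Epsilon, w=25) cum 135
  y=1 (Alpha, w=40) cum 175
  y=2 (Eta, w=50) cum 225  ← median
  y=8 (Beta, w=50) cum 275
  y=12 (Zeta, w=150) cum 425
  y=18 (Gamma, w=9) cum 434
⇒ y* = 2

(5, 2)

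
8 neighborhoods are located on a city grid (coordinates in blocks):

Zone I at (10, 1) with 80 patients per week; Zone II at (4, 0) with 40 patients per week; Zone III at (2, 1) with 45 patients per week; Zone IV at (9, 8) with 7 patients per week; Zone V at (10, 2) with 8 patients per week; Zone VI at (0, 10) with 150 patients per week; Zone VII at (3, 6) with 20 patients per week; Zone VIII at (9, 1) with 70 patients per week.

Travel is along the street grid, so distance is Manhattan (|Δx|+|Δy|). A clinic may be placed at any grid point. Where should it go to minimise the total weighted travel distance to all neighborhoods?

Manhattan distance separates: Σwᵢ(|x−xᵢ|+|y−yᵢ|) = Σwᵢ|x−xᵢ| + Σwᵢ|y−yᵢ|, so x and y are optimised independently as 1-D weighted medians.
Total weight W = 420; half = 210.
x-coordinate, sorted with cumulative weight:
  x=0 (Zone VI, w=150) cum 150
  x=2 (Zone III, w=45) cum 195
  x=3 (Zone VII, w=20) cum 215  ← median
  x=4 (Zone II, w=40) cum 255
  x=9 (Zone IV, w=7) cum 262
  x=9 (Zone VIII, w=70) cum 332
  x=10 (Zone I, w=80) cum 412
  x=10 (Zone V, w=8) cum 420
⇒ x* = 3
y-coordinate, sorted with cumulative weight:
  y=0 (Zone II, w=40) cum 40
  y=1 (Zone I, w=80) cum 120
  y=1 (Zone III, w=45) cum 165
  y=1 (Zone VIII, w=70) cum 235  ← median
  y=2 (Zone V, w=8) cum 243
  y=6 (Zone VII, w=20) cum 263
  y=8 (Zone IV, w=7) cum 270
  y=10 (Zone VI, w=150) cum 420
⇒ y* = 1

(3, 1)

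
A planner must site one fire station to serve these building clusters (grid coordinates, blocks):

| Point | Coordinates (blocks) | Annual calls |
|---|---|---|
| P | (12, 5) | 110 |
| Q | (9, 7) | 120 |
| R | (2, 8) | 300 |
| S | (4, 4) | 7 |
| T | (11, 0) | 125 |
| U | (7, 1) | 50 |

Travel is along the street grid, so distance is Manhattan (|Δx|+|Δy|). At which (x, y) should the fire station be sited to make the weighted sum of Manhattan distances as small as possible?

(7, 7)

Manhattan distance separates: Σwᵢ(|x−xᵢ|+|y−yᵢ|) = Σwᵢ|x−xᵢ| + Σwᵢ|y−yᵢ|, so x and y are optimised independently as 1-D weighted medians.
Total weight W = 712; half = 356.
x-coordinate, sorted with cumulative weight:
  x=2 (R, w=300) cum 300
  x=4 (S, w=7) cum 307
  x=7 (U, w=50) cum 357  ← median
  x=9 (Q, w=120) cum 477
  x=11 (T, w=125) cum 602
  x=12 (P, w=110) cum 712
⇒ x* = 7
y-coordinate, sorted with cumulative weight:
  y=0 (T, w=125) cum 125
  y=1 (U, w=50) cum 175
  y=4 (S, w=7) cum 182
  y=5 (P, w=110) cum 292
  y=7 (Q, w=120) cum 412  ← median
  y=8 (R, w=300) cum 712
⇒ y* = 7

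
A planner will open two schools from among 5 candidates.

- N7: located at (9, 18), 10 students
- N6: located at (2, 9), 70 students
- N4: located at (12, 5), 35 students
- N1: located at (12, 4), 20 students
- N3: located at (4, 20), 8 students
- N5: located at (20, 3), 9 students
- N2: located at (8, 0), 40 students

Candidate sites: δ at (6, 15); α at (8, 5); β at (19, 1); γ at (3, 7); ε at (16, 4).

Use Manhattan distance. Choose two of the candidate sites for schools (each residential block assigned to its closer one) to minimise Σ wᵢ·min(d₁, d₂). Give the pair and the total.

{α, γ}, total 1028

Evaluate every pair (each demand assigned to the nearer of the two):
  {α, γ}: total = 1028
  {γ, ε}: total = 1272
  {δ, α}: total = 1382
  {α, ε}: total = 1457
  {α, β}: total = 1459
  {β, γ}: total = 1584
  {δ, ε}: total = 1596
  {δ, γ}: total = 1620
  {δ, β}: total = 1908
  {β, ε}: total = 2526
Best pair: {α, γ} with total 1028.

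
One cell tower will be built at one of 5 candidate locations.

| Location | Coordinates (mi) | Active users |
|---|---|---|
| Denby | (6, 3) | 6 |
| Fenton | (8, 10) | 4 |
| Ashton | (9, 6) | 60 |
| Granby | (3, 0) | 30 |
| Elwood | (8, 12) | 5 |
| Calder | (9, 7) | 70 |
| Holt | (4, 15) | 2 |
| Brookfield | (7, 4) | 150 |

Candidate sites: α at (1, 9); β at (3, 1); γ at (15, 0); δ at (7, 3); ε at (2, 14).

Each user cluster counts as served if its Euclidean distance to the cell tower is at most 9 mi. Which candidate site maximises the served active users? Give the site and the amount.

Coverage radius r = 9 mi; a point is covered iff (Δx)²+(Δy)² ≤ 9² = 81.
  α (1, 9): covers {Denby, Fenton, Ashton, Elwood, Calder, Holt, Brookfield} → 297
  β (3, 1): covers {Denby, Ashton, Granby, Calder, Brookfield} → 316
  γ (15, 0): covers {Ashton, Brookfield} → 210
  δ (7, 3): covers {Denby, Fenton, Ashton, Granby, Calder, Brookfield} → 320
  ε (2, 14): covers {Fenton, Elwood, Holt} → 11
Maximum coverage at δ: 320 active users.

δ, covering 320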